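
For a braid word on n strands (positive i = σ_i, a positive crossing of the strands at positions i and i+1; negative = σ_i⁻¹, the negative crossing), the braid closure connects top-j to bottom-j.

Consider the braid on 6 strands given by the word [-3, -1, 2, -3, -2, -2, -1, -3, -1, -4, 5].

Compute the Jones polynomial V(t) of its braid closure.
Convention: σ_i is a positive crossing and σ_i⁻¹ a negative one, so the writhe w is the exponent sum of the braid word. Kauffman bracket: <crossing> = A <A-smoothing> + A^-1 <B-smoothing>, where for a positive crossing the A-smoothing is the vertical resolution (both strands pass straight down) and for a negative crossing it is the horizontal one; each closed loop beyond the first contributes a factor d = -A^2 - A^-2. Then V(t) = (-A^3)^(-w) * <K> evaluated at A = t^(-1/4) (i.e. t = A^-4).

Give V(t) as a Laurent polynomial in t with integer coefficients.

t^-2 - t^-3 + 3*t^-4 - 3*t^-5 + 4*t^-6 - 4*t^-7 + 2*t^-8 - 2*t^-9 + t^-10

Derivation:
The presented braid s3^-1 s1^-1 s2 s3^-1 s2^-1 s2^-1 s1^-1 s3^-1 s1^-1 s4^-1 s5 on 6 strands reduces by inverse Markov moves (closure unchanged at each step):
  Destabilize: the word has the form β·s5 where s5 occurs only as the final letter (β ∈ B_5); drop it and the last strand → 5 strands.
  Destabilize: the word has the form β·s4^-1 where s4^-1 occurs only as the final letter (β ∈ B_4); drop it and the last strand → 4 strands.
Reduced to β = s3^-1 s1^-1 s2 s3^-1 s2^-1 s2^-1 s1^-1 s3^-1 s1^-1 on 4 strands, 9 crossings.
Compute on β:
Braid: s3^-1 s1^-1 s2 s3^-1 s2^-1 s2^-1 s1^-1 s3^-1 s1^-1 on 4 strands, 9 crossings.
Writhe w = (#positive) - (#negative) = 1 - 8 = -7.
Enumerate smoothing states for the bracket polynomial. There are 2^9 = 512 states.
Each crossing splits two ways (0=vertical, 1=horizontal). The state's weight is A^(#A-smoothings - #B-smoothings) * d^(loops - 1).
Tabulate the states by total A-exponent and number of loops L (A-exp: L × count):
  A^9: L=6 ×1
  A^7: L=5 ×9
  A^5: L=4 ×34, L=6 ×2
  A^3: L=3 ×67, L=5 ×17
  A^1: L=2 ×69, L=4 ×56, L=6 ×1
  A^-1: L=1 ×30, L=3 ×88, L=5 ×8
  A^-3: L=2 ×61, L=4 ×23
  A^-5: L=1 ×9, L=3 ×26, L=5 ×1
  A^-7: L=2 ×6, L=4 ×3
  A^-9: L=3 ×1
Each group contributes A^e * Σ count * d^(L-1):
Powers of d = -A^2 - A^-2: d^2 = A^4 + 2 + A^-4; d^3 = -A^6 - 3*A^2 - 3*A^-2 - A^-6; d^4 = A^8 + 4*A^4 + 6 + 4*A^-4 + A^-8; d^5 = -A^10 - 5*A^6 - 10*A^2 - 10*A^-2 - 5*A^-6 - A^-10.
  A^9 * (d^5) = -A^19 - 5*A^15 - 10*A^11 - 10*A^7 - 5*A^3 - A^-1
  A^7 * (9*d^4) = 9*A^15 + 36*A^11 + 54*A^7 + 36*A^3 + 9*A^-1
  A^5 * (34*d^3 + 2*d^5) = -2*A^15 - 44*A^11 - 122*A^7 - 122*A^3 - 44*A^-1 - 2*A^-5
  A^3 * (67*d^2 + 17*d^4) = 17*A^11 + 135*A^7 + 236*A^3 + 135*A^-1 + 17*A^-5
  A^1 * (69*d + 56*d^3 + d^5) = -A^11 - 61*A^7 - 247*A^3 - 247*A^-1 - 61*A^-5 - A^-9
  A^-1 * (30 + 88*d^2 + 8*d^4) = 8*A^7 + 120*A^3 + 254*A^-1 + 120*A^-5 + 8*A^-9
  A^-3 * (61*d + 23*d^3) = -23*A^3 - 130*A^-1 - 130*A^-5 - 23*A^-9
  A^-5 * (9 + 26*d^2 + d^4) = A^3 + 30*A^-1 + 67*A^-5 + 30*A^-9 + A^-13
  A^-7 * (6*d + 3*d^3) = -3*A^-1 - 15*A^-5 - 15*A^-9 - 3*A^-13
  A^-9 * (d^2) = A^-5 + 2*A^-9 + A^-13
Summing the groups: <K> = -A^19 + 2*A^15 - 2*A^11 + 4*A^7 - 4*A^3 + 3*A^-1 - 3*A^-5 + A^-9 - A^-13
Normalise by the writhe: (-A^3)^(-w) = (-A^3)^(7) = -A^21, so f(A) = -A^21 * <K> = A^40 - 2*A^36 + 2*A^32 - 4*A^28 + 4*A^24 - 3*A^20 + 3*A^16 - A^12 + A^8.
Substitute A = t^(-1/4), i.e. A^e → t^(-e/4): V(t) = t^-2 - t^-3 + 3*t^-4 - 3*t^-5 + 4*t^-6 - 4*t^-7 + 2*t^-8 - 2*t^-9 + t^-10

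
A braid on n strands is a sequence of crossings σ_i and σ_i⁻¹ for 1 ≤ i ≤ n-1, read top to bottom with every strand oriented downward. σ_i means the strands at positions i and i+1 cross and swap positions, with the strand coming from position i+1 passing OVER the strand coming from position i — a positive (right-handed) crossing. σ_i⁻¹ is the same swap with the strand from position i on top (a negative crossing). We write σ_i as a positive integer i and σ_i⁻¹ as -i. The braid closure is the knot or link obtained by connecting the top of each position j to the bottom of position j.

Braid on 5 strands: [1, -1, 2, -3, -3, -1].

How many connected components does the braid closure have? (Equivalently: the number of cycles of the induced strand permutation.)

Track the strand permutation on 5 strands, starting from identity.
  step 1: s1 swaps positions 1,2 -> [2 1 3 4 5]
  step 2: s1^-1 swaps positions 1,2 -> [1 2 3 4 5]
  step 3: s2 swaps positions 2,3 -> [1 3 2 4 5]
  step 4: s3^-1 swaps positions 3,4 -> [1 3 4 2 5]
  step 5: s3^-1 swaps positions 3,4 -> [1 3 2 4 5]
  step 6: s1^-1 swaps positions 1,2 -> [3 1 2 4 5]
Final permutation (position -> original strand): [3 1 2 4 5]
Closure components = cycle count of this permutation = 3.

Answer: 3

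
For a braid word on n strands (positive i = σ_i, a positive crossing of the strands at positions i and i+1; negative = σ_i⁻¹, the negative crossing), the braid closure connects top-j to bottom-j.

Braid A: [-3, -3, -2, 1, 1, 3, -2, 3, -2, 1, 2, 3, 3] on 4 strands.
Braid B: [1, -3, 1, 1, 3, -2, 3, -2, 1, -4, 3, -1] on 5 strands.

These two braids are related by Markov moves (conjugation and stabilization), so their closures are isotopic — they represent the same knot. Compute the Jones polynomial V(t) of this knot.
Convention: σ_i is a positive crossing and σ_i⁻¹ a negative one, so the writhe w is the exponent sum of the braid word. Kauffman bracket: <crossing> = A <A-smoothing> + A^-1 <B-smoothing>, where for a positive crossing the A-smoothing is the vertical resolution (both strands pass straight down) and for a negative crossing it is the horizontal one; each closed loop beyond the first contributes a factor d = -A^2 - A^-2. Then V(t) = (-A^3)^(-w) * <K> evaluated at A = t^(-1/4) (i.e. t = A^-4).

-t^6 + 2*t^5 - 2*t^4 + 3*t^3 - 3*t^2 + 2*t - 1 + t^-1

Derivation:
Markov-equivalent braids have isotopic closures, hence identical knot invariants. Strip the Markov moves from each word to reach a common short braid β, then compute V(t) once on β.
Braid A: s3^-1 s3^-1 s2^-1 s1 s1 s3 s2^-1 s3 s2^-1 s1 s2 s3 s3 on 4 strands reduces by inverse Markov moves (closure unchanged at each step):
  Deconjugate: the word is γ·β·γ⁻¹ with γ = s3^-1 (prefix) and γ⁻¹ = s3 (suffix); strip both.
  Deconjugate: the word is γ·β·γ⁻¹ with γ = s3^-1 s2^-1 (prefix) and γ⁻¹ = s2 s3 (suffix); strip both.
Reduced to β = s1 s1 s3 s2^-1 s3 s2^-1 s1 on 4 strands, 7 crossings.
Braid B: s1 s3^-1 s1 s1 s3 s2^-1 s3 s2^-1 s1 s4^-1 s3 s1^-1 on 5 strands reduces by inverse Markov moves (closure unchanged at each step):
  Deconjugate: the word is γ·β·γ⁻¹ with γ = s1 s3^-1 (prefix) and γ⁻¹ = s3 s1^-1 (suffix); strip both.
  Destabilize: the word has the form β·s4^-1 where s4^-1 occurs only as the final letter (β ∈ B_4); drop it and the last strand → 4 strands.
Reduced to β = s1 s1 s3 s2^-1 s3 s2^-1 s1 on 4 strands, 7 crossings.
Both give the same β = s1 s1 s3 s2^-1 s3 s2^-1 s1 on 4 strands, so one state sum suffices:
Braid: s1 s1 s3 s2^-1 s3 s2^-1 s1 on 4 strands, 7 crossings.
Writhe w = (#positive) - (#negative) = 5 - 2 = 3.
Enumerate smoothing states for the bracket polynomial. There are 2^7 = 128 states.
Smooth each crossing (0=||, 1=⌣⌢); contribution A^(Σ sign_k(1-2s_k)) * d^(L-1).
Tabulate the states by total A-exponent and number of loops L (A-exp: L × count):
  A^7: L=4 ×1
  A^5: L=3 ×7
  A^3: L=2 ×17, L=4 ×4
  A^1: L=1 ×15, L=3 ×19, L=5 ×1
  A^-1: L=2 ×27, L=4 ×8
  A^-3: L=3 ×20, L=5 ×1
  A^-5: L=4 ×7
  A^-7: L=5 ×1
Each group contributes A^e * Σ count * d^(L-1):
Powers of d = -A^2 - A^-2: d^2 = A^4 + 2 + A^-4; d^3 = -A^6 - 3*A^2 - 3*A^-2 - A^-6; d^4 = A^8 + 4*A^4 + 6 + 4*A^-4 + A^-8.
  A^7 * (d^3) = -A^13 - 3*A^9 - 3*A^5 - A
  A^5 * (7*d^2) = 7*A^9 + 14*A^5 + 7*A
  A^3 * (17*d + 4*d^3) = -4*A^9 - 29*A^5 - 29*A - 4*A^-3
  A^1 * (15 + 19*d^2 + d^4) = A^9 + 23*A^5 + 59*A + 23*A^-3 + A^-7
  A^-1 * (27*d + 8*d^3) = -8*A^5 - 51*A - 51*A^-3 - 8*A^-7
  A^-3 * (20*d^2 + d^4) = A^5 + 24*A + 46*A^-3 + 24*A^-7 + A^-11
  A^-5 * (7*d^3) = -7*A - 21*A^-3 - 21*A^-7 - 7*A^-11
  A^-7 * (d^4) = A + 4*A^-3 + 6*A^-7 + 4*A^-11 + A^-15
Summing the groups: <K> = -A^13 + A^9 - 2*A^5 + 3*A - 3*A^-3 + 2*A^-7 - 2*A^-11 + A^-15
Normalise by the writhe: (-A^3)^(-w) = (-A^3)^(-3) = -A^-9, so f(A) = -A^-9 * <K> = A^4 - 1 + 2*A^-4 - 3*A^-8 + 3*A^-12 - 2*A^-16 + 2*A^-20 - A^-24.
Substitute A = t^(-1/4), i.e. A^e → t^(-e/4): V(t) = -t^6 + 2*t^5 - 2*t^4 + 3*t^3 - 3*t^2 + 2*t - 1 + t^-1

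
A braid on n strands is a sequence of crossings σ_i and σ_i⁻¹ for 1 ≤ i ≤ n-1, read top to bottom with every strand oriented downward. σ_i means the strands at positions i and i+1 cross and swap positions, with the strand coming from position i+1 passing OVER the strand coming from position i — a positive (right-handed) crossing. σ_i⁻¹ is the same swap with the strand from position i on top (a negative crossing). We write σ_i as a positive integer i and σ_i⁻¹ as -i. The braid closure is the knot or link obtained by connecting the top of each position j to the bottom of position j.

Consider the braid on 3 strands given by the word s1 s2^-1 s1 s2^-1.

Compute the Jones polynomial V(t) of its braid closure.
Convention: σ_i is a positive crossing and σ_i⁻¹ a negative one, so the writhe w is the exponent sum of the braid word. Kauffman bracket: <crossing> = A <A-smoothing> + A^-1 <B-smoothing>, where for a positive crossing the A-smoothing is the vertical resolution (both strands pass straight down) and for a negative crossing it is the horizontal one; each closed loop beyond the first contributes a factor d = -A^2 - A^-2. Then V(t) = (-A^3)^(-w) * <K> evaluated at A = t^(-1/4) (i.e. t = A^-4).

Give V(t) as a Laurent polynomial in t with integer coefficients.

Braid: s1 s2^-1 s1 s2^-1 on 3 strands, 4 crossings.
Writhe w = (#positive) - (#negative) = 2 - 2 = 0.
State-sum expansion of <K>. There are 2^4 = 16 states.
For each crossing: s=0 is the vertical smoothing, s=1 horizontal. Crossing k contributes A^(sign_k * (1 - 2*s_k)); loop factor d = -A^2 - A^-2.
  state 0000: A-exp=+0, loops=3, term = A^0 * d^2
  state 0001: A-exp=+2, loops=2, term = A^2 * d^1
  state 0010: A-exp=-2, loops=2, term = A^-2 * d^1
  state 0011: A-exp=+0, loops=1, term = A^0 * d^0
  state 0100: A-exp=+2, loops=2, term = A^2 * d^1
  state 0101: A-exp=+4, loops=3, term = A^4 * d^2
  state 0110: A-exp=+0, loops=1, term = A^0 * d^0
  state 0111: A-exp=+2, loops=2, term = A^2 * d^1
  state 1000: A-exp=-2, loops=2, term = A^-2 * d^1
  state 1001: A-exp=+0, loops=1, term = A^0 * d^0
  state 1010: A-exp=-4, loops=3, term = A^-4 * d^2
  state 1011: A-exp=-2, loops=2, term = A^-2 * d^1
  state 1100: A-exp=+0, loops=1, term = A^0 * d^0
  state 1101: A-exp=+2, loops=2, term = A^2 * d^1
  state 1110: A-exp=-2, loops=2, term = A^-2 * d^1
  state 1111: A-exp=+0, loops=1, term = A^0 * d^0
Collect the terms by A-exponent (count of states per loop number):
Powers of d = -A^2 - A^-2: d^2 = A^4 + 2 + A^-4.
  A^4 * (d^2) = A^8 + 2*A^4 + 1
  A^2 * (4*d) = -4*A^4 - 4
  A^0 * (5 + d^2) = A^4 + 7 + A^-4
  A^-2 * (4*d) = -4 - 4*A^-4
  A^-4 * (d^2) = 1 + 2*A^-4 + A^-8
Summing the groups: <K> = A^8 - A^4 + 1 - A^-4 + A^-8
Normalise by the writhe: (-A^3)^(-w) = (-A^3)^(0) = 1, so f(A) = 1 * <K> = A^8 - A^4 + 1 - A^-4 + A^-8.
Substitute A = t^(-1/4), i.e. A^e → t^(-e/4): V(t) = t^2 - t + 1 - t^-1 + t^-2

Answer: t^2 - t + 1 - t^-1 + t^-2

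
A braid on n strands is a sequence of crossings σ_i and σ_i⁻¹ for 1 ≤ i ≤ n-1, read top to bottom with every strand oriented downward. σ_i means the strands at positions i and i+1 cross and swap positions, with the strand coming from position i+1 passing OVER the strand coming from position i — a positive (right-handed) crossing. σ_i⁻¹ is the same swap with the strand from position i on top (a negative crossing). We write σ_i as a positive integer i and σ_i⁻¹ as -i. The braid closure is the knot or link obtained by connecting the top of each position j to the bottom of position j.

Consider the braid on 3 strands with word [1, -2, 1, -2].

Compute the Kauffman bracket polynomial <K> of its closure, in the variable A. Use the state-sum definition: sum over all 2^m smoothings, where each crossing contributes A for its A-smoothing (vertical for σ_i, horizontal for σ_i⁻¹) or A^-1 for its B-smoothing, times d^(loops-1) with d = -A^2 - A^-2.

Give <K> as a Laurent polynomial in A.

A^8 - A^4 + 1 - A^-4 + A^-8

Derivation:
Braid: s1 s2^-1 s1 s2^-1 on 3 strands, 4 crossings.
Writhe w = (#positive) - (#negative) = 2 - 2 = 0.
Enumerate smoothing states for the bracket polynomial. There are 2^4 = 16 states.
Each crossing splits two ways (0=vertical, 1=horizontal). The state's weight is A^(#A-smoothings - #B-smoothings) * d^(loops - 1).
  state 0000: A-exp=+0, loops=3, term = A^0 * d^2
  state 0001: A-exp=+2, loops=2, term = A^2 * d^1
  state 0010: A-exp=-2, loops=2, term = A^-2 * d^1
  state 0011: A-exp=+0, loops=1, term = A^0 * d^0
  state 0100: A-exp=+2, loops=2, term = A^2 * d^1
  state 0101: A-exp=+4, loops=3, term = A^4 * d^2
  state 0110: A-exp=+0, loops=1, term = A^0 * d^0
  state 0111: A-exp=+2, loops=2, term = A^2 * d^1
  state 1000: A-exp=-2, loops=2, term = A^-2 * d^1
  state 1001: A-exp=+0, loops=1, term = A^0 * d^0
  state 1010: A-exp=-4, loops=3, term = A^-4 * d^2
  state 1011: A-exp=-2, loops=2, term = A^-2 * d^1
  state 1100: A-exp=+0, loops=1, term = A^0 * d^0
  state 1101: A-exp=+2, loops=2, term = A^2 * d^1
  state 1110: A-exp=-2, loops=2, term = A^-2 * d^1
  state 1111: A-exp=+0, loops=1, term = A^0 * d^0
Collect the terms by A-exponent (count of states per loop number):
Powers of d = -A^2 - A^-2: d^2 = A^4 + 2 + A^-4.
  A^4 * (d^2) = A^8 + 2*A^4 + 1
  A^2 * (4*d) = -4*A^4 - 4
  A^0 * (5 + d^2) = A^4 + 7 + A^-4
  A^-2 * (4*d) = -4 - 4*A^-4
  A^-4 * (d^2) = 1 + 2*A^-4 + A^-8
Summing the groups: <K> = A^8 - A^4 + 1 - A^-4 + A^-8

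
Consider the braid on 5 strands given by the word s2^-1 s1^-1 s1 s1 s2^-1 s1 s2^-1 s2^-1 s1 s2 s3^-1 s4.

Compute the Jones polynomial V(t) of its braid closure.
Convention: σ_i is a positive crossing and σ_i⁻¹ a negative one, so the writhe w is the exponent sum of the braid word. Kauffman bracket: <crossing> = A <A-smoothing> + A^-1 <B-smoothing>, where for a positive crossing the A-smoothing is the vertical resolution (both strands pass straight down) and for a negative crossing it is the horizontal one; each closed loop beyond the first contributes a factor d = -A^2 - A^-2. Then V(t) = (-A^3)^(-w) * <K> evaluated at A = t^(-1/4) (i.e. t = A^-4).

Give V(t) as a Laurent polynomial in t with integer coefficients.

-t^3 + 2*t^2 - 2*t + 3 - 2*t^-1 + 2*t^-2 - t^-3

Derivation:
The presented braid s2^-1 s1^-1 s1 s1 s2^-1 s1 s2^-1 s2^-1 s1 s2 s3^-1 s4 on 5 strands reduces by inverse Markov moves (closure unchanged at each step):
  Destabilize: the word has the form β·s4 where s4 occurs only as the final letter (β ∈ B_4); drop it and the last strand → 4 strands.
  Destabilize: the word has the form β·s3^-1 where s3^-1 occurs only as the final letter (β ∈ B_3); drop it and the last strand → 3 strands.
  Deconjugate: the word is γ·β·γ⁻¹ with γ = s2^-1 s1^-1 (prefix) and γ⁻¹ = s1 s2 (suffix); strip both.
Reduced to β = s1 s1 s2^-1 s1 s2^-1 s2^-1 on 3 strands, 6 crossings.
Compute on β:
Braid: s1 s1 s2^-1 s1 s2^-1 s2^-1 on 3 strands, 6 crossings.
Writhe w = (#positive) - (#negative) = 3 - 3 = 0.
Computing the Kauffman bracket via state sum. There are 2^6 = 64 states.
Smooth each crossing (0=||, 1=⌣⌢); contribution A^(Σ sign_k(1-2s_k)) * d^(L-1).
Tabulate the states by total A-exponent and number of loops L (A-exp: L × count):
  A^6: L=4 ×1
  A^4: L=3 ×6
  A^2: L=2 ×14, L=4 ×1
  A^0: L=1 ×13, L=3 ×7
  A^-2: L=2 ×14, L=4 ×1
  A^-4: L=3 ×6
  A^-6: L=4 ×1
Each group contributes A^e * Σ count * d^(L-1):
Powers of d = -A^2 - A^-2: d^2 = A^4 + 2 + A^-4; d^3 = -A^6 - 3*A^2 - 3*A^-2 - A^-6.
  A^6 * (d^3) = -A^12 - 3*A^8 - 3*A^4 - 1
  A^4 * (6*d^2) = 6*A^8 + 12*A^4 + 6
  A^2 * (14*d + d^3) = -A^8 - 17*A^4 - 17 - A^-4
  A^0 * (13 + 7*d^2) = 7*A^4 + 27 + 7*A^-4
  A^-2 * (14*d + d^3) = -A^4 - 17 - 17*A^-4 - A^-8
  A^-4 * (6*d^2) = 6 + 12*A^-4 + 6*A^-8
  A^-6 * (d^3) = -1 - 3*A^-4 - 3*A^-8 - A^-12
Summing the groups: <K> = -A^12 + 2*A^8 - 2*A^4 + 3 - 2*A^-4 + 2*A^-8 - A^-12
Normalise by the writhe: (-A^3)^(-w) = (-A^3)^(0) = 1, so f(A) = 1 * <K> = -A^12 + 2*A^8 - 2*A^4 + 3 - 2*A^-4 + 2*A^-8 - A^-12.
Substitute A = t^(-1/4), i.e. A^e → t^(-e/4): V(t) = -t^3 + 2*t^2 - 2*t + 3 - 2*t^-1 + 2*t^-2 - t^-3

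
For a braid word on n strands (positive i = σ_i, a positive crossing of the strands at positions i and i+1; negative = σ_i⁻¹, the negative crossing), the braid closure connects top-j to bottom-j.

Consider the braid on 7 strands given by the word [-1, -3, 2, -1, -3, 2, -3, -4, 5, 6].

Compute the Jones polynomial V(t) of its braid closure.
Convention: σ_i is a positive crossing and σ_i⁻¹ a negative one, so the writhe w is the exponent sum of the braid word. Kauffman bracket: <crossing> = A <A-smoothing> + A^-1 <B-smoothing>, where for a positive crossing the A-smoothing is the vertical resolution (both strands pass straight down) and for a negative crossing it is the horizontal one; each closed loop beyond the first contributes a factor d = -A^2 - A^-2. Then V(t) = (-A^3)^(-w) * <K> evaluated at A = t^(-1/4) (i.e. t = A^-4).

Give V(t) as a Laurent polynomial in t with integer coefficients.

The presented braid s1^-1 s3^-1 s2 s1^-1 s3^-1 s2 s3^-1 s4^-1 s5 s6 on 7 strands reduces by inverse Markov moves (closure unchanged at each step):
  Destabilize: the word has the form β·s6 where s6 occurs only as the final letter (β ∈ B_6); drop it and the last strand → 6 strands.
  Destabilize: the word has the form β·s5 where s5 occurs only as the final letter (β ∈ B_5); drop it and the last strand → 5 strands.
  Destabilize: the word has the form β·s4^-1 where s4^-1 occurs only as the final letter (β ∈ B_4); drop it and the last strand → 4 strands.
Reduced to β = s1^-1 s3^-1 s2 s1^-1 s3^-1 s2 s3^-1 on 4 strands, 7 crossings.
Compute on β:
Braid: s1^-1 s3^-1 s2 s1^-1 s3^-1 s2 s3^-1 on 4 strands, 7 crossings.
Writhe w = (#positive) - (#negative) = 2 - 5 = -3.
Computing the Kauffman bracket via state sum. There are 2^7 = 128 states.
For each crossing: s=0 is the vertical smoothing, s=1 horizontal. Crossing k contributes A^(sign_k * (1 - 2*s_k)); loop factor d = -A^2 - A^-2.
Tabulate the states by total A-exponent and number of loops L (A-exp: L × count):
  A^7: L=5 ×1
  A^5: L=4 ×7
  A^3: L=3 ×20, L=5 ×1
  A^1: L=2 ×29, L=4 ×6
  A^-1: L=1 ×19, L=3 ×16
  A^-3: L=2 ×19, L=4 ×2
  A^-5: L=3 ×7
  A^-7: L=4 ×1
Each group contributes A^e * Σ count * d^(L-1):
Powers of d = -A^2 - A^-2: d^2 = A^4 + 2 + A^-4; d^3 = -A^6 - 3*A^2 - 3*A^-2 - A^-6; d^4 = A^8 + 4*A^4 + 6 + 4*A^-4 + A^-8.
  A^7 * (d^4) = A^15 + 4*A^11 + 6*A^7 + 4*A^3 + A^-1
  A^5 * (7*d^3) = -7*A^11 - 21*A^7 - 21*A^3 - 7*A^-1
  A^3 * (20*d^2 + d^4) = A^11 + 24*A^7 + 46*A^3 + 24*A^-1 + A^-5
  A^1 * (29*d + 6*d^3) = -6*A^7 - 47*A^3 - 47*A^-1 - 6*A^-5
  A^-1 * (19 + 16*d^2) = 16*A^3 + 51*A^-1 + 16*A^-5
  A^-3 * (19*d + 2*d^3) = -2*A^3 - 25*A^-1 - 25*A^-5 - 2*A^-9
  A^-5 * (7*d^2) = 7*A^-1 + 14*A^-5 + 7*A^-9
  A^-7 * (d^3) = -A^-1 - 3*A^-5 - 3*A^-9 - A^-13
Summing the groups: <K> = A^15 - 2*A^11 + 3*A^7 - 4*A^3 + 3*A^-1 - 3*A^-5 + 2*A^-9 - A^-13
Normalise by the writhe: (-A^3)^(-w) = (-A^3)^(3) = -A^9, so f(A) = -A^9 * <K> = -A^24 + 2*A^20 - 3*A^16 + 4*A^12 - 3*A^8 + 3*A^4 - 2 + A^-4.
Substitute A = t^(-1/4), i.e. A^e → t^(-e/4): V(t) = t - 2 + 3*t^-1 - 3*t^-2 + 4*t^-3 - 3*t^-4 + 2*t^-5 - t^-6

Answer: t - 2 + 3*t^-1 - 3*t^-2 + 4*t^-3 - 3*t^-4 + 2*t^-5 - t^-6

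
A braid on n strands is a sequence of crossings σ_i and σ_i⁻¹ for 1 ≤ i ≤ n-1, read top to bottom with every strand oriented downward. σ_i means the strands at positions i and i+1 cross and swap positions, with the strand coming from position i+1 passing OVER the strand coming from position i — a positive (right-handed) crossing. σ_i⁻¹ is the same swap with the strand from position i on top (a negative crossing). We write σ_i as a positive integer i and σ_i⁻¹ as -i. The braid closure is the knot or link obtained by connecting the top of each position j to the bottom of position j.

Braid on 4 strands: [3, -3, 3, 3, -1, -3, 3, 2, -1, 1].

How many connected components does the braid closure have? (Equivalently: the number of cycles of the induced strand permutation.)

2

Derivation:
Track the strand permutation on 4 strands, starting from identity.
  step 1: s3 swaps positions 3,4 -> [1 2 4 3]
  step 2: s3^-1 swaps positions 3,4 -> [1 2 3 4]
  step 3: s3 swaps positions 3,4 -> [1 2 4 3]
  step 4: s3 swaps positions 3,4 -> [1 2 3 4]
  step 5: s1^-1 swaps positions 1,2 -> [2 1 3 4]
  step 6: s3^-1 swaps positions 3,4 -> [2 1 4 3]
  step 7: s3 swaps positions 3,4 -> [2 1 3 4]
  step 8: s2 swaps positions 2,3 -> [2 3 1 4]
  step 9: s1^-1 swaps positions 1,2 -> [3 2 1 4]
  step 10: s1 swaps positions 1,2 -> [2 3 1 4]
Final permutation (position -> original strand): [2 3 1 4]
Closure components = cycle count of this permutation = 2.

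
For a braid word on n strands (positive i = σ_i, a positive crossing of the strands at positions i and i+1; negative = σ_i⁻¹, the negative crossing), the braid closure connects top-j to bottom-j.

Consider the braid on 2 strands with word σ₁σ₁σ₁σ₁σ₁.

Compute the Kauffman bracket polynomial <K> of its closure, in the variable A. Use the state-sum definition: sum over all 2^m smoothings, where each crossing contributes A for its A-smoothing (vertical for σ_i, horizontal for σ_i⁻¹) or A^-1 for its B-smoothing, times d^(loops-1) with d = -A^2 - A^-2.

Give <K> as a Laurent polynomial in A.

Braid: s1 s1 s1 s1 s1 on 2 strands, 5 crossings.
Writhe w = (#positive) - (#negative) = 5 - 0 = 5.
State-sum expansion of <K>. There are 2^5 = 32 states.
Smooth each crossing (0=||, 1=⌣⌢); contribution A^(Σ sign_k(1-2s_k)) * d^(L-1).
  state 00000: A-exp=+5, loops=2, term = A^5 * d^1
  state 00001: A-exp=+3, loops=1, term = A^3 * d^0
  state 00010: A-exp=+3, loops=1, term = A^3 * d^0
  state 00011: A-exp=+1, loops=2, term = A^1 * d^1
  state 00100: A-exp=+3, loops=1, term = A^3 * d^0
  state 00101: A-exp=+1, loops=2, term = A^1 * d^1
  state 00110: A-exp=+1, loops=2, term = A^1 * d^1
  state 00111: A-exp=-1, loops=3, term = A^-1 * d^2
  state 01000: A-exp=+3, loops=1, term = A^3 * d^0
  state 01001: A-exp=+1, loops=2, term = A^1 * d^1
  state 01010: A-exp=+1, loops=2, term = A^1 * d^1
  state 01011: A-exp=-1, loops=3, term = A^-1 * d^2
  state 01100: A-exp=+1, loops=2, term = A^1 * d^1
  state 01101: A-exp=-1, loops=3, term = A^-1 * d^2
  state 01110: A-exp=-1, loops=3, term = A^-1 * d^2
  state 01111: A-exp=-3, loops=4, term = A^-3 * d^3
  state 10000: A-exp=+3, loops=1, term = A^3 * d^0
  state 10001: A-exp=+1, loops=2, term = A^1 * d^1
  state 10010: A-exp=+1, loops=2, term = A^1 * d^1
  state 10011: A-exp=-1, loops=3, term = A^-1 * d^2
  state 10100: A-exp=+1, loops=2, term = A^1 * d^1
  state 10101: A-exp=-1, loops=3, term = A^-1 * d^2
  state 10110: A-exp=-1, loops=3, term = A^-1 * d^2
  state 10111: A-exp=-3, loops=4, term = A^-3 * d^3
  state 11000: A-exp=+1, loops=2, term = A^1 * d^1
  state 11001: A-exp=-1, loops=3, term = A^-1 * d^2
  state 11010: A-exp=-1, loops=3, term = A^-1 * d^2
  state 11011: A-exp=-3, loops=4, term = A^-3 * d^3
  state 11100: A-exp=-1, loops=3, term = A^-1 * d^2
  state 11101: A-exp=-3, loops=4, term = A^-3 * d^3
  state 11110: A-exp=-3, loops=4, term = A^-3 * d^3
  state 11111: A-exp=-5, loops=5, term = A^-5 * d^4
Collect the terms by A-exponent (count of states per loop number):
Powers of d = -A^2 - A^-2: d^2 = A^4 + 2 + A^-4; d^3 = -A^6 - 3*A^2 - 3*A^-2 - A^-6; d^4 = A^8 + 4*A^4 + 6 + 4*A^-4 + A^-8.
  A^5 * (d) = -A^7 - A^3
  A^3 * (5) = 5*A^3
  A^1 * (10*d) = -10*A^3 - 10*A^-1
  A^-1 * (10*d^2) = 10*A^3 + 20*A^-1 + 10*A^-5
  A^-3 * (5*d^3) = -5*A^3 - 15*A^-1 - 15*A^-5 - 5*A^-9
  A^-5 * (d^4) = A^3 + 4*A^-1 + 6*A^-5 + 4*A^-9 + A^-13
Summing the groups: <K> = -A^7 - A^-1 + A^-5 - A^-9 + A^-13

Answer: -A^7 - A^-1 + A^-5 - A^-9 + A^-13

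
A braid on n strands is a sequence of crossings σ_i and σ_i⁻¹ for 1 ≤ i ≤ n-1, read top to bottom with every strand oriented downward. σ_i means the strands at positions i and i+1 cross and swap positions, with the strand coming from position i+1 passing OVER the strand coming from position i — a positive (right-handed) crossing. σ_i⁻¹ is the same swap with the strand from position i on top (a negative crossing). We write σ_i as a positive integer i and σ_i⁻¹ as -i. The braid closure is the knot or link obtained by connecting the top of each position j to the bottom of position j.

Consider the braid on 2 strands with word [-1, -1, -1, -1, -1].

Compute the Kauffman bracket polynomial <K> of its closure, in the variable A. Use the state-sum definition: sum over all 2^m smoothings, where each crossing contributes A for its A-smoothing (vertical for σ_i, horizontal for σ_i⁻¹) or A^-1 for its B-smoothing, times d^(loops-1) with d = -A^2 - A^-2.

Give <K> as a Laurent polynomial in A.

Braid: s1^-1 s1^-1 s1^-1 s1^-1 s1^-1 on 2 strands, 5 crossings.
Writhe w = (#positive) - (#negative) = 0 - 5 = -5.
Enumerate smoothing states for the bracket polynomial. There are 2^5 = 32 states.
Each crossing splits two ways (0=vertical, 1=horizontal). The state's weight is A^(#A-smoothings - #B-smoothings) * d^(loops - 1).
  state 00000: A-exp=-5, loops=2, term = A^-5 * d^1
  state 00001: A-exp=-3, loops=1, term = A^-3 * d^0
  state 00010: A-exp=-3, loops=1, term = A^-3 * d^0
  state 00011: A-exp=-1, loops=2, term = A^-1 * d^1
  state 00100: A-exp=-3, loops=1, term = A^-3 * d^0
  state 00101: A-exp=-1, loops=2, term = A^-1 * d^1
  state 00110: A-exp=-1, loops=2, term = A^-1 * d^1
  state 00111: A-exp=+1, loops=3, term = A^1 * d^2
  state 01000: A-exp=-3, loops=1, term = A^-3 * d^0
  state 01001: A-exp=-1, loops=2, term = A^-1 * d^1
  state 01010: A-exp=-1, loops=2, term = A^-1 * d^1
  state 01011: A-exp=+1, loops=3, term = A^1 * d^2
  state 01100: A-exp=-1, loops=2, term = A^-1 * d^1
  state 01101: A-exp=+1, loops=3, term = A^1 * d^2
  state 01110: A-exp=+1, loops=3, term = A^1 * d^2
  state 01111: A-exp=+3, loops=4, term = A^3 * d^3
  state 10000: A-exp=-3, loops=1, term = A^-3 * d^0
  state 10001: A-exp=-1, loops=2, term = A^-1 * d^1
  state 10010: A-exp=-1, loops=2, term = A^-1 * d^1
  state 10011: A-exp=+1, loops=3, term = A^1 * d^2
  state 10100: A-exp=-1, loops=2, term = A^-1 * d^1
  state 10101: A-exp=+1, loops=3, term = A^1 * d^2
  state 10110: A-exp=+1, loops=3, term = A^1 * d^2
  state 10111: A-exp=+3, loops=4, term = A^3 * d^3
  state 11000: A-exp=-1, loops=2, term = A^-1 * d^1
  state 11001: A-exp=+1, loops=3, term = A^1 * d^2
  state 11010: A-exp=+1, loops=3, term = A^1 * d^2
  state 11011: A-exp=+3, loops=4, term = A^3 * d^3
  state 11100: A-exp=+1, loops=3, term = A^1 * d^2
  state 11101: A-exp=+3, loops=4, term = A^3 * d^3
  state 11110: A-exp=+3, loops=4, term = A^3 * d^3
  state 11111: A-exp=+5, loops=5, term = A^5 * d^4
Collect the terms by A-exponent (count of states per loop number):
Powers of d = -A^2 - A^-2: d^2 = A^4 + 2 + A^-4; d^3 = -A^6 - 3*A^2 - 3*A^-2 - A^-6; d^4 = A^8 + 4*A^4 + 6 + 4*A^-4 + A^-8.
  A^5 * (d^4) = A^13 + 4*A^9 + 6*A^5 + 4*A + A^-3
  A^3 * (5*d^3) = -5*A^9 - 15*A^5 - 15*A - 5*A^-3
  A^1 * (10*d^2) = 10*A^5 + 20*A + 10*A^-3
  A^-1 * (10*d) = -10*A - 10*A^-3
  A^-3 * (5) = 5*A^-3
  A^-5 * (d) = -A^-3 - A^-7
Summing the groups: <K> = A^13 - A^9 + A^5 - A - A^-7

Answer: A^13 - A^9 + A^5 - A - A^-7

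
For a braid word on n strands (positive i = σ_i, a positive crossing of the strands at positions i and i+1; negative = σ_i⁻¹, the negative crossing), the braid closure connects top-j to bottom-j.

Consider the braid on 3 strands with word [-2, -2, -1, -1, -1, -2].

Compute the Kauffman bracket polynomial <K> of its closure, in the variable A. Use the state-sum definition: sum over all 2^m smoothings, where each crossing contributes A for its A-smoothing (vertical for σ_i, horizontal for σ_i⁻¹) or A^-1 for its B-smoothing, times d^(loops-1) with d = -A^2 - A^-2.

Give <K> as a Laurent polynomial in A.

Braid: s2^-1 s2^-1 s1^-1 s1^-1 s1^-1 s2^-1 on 3 strands, 6 crossings.
Writhe w = (#positive) - (#negative) = 0 - 6 = -6.
Enumerate smoothing states for the bracket polynomial. There are 2^6 = 64 states.
Smooth each crossing (0=||, 1=⌣⌢); contribution A^(Σ sign_k(1-2s_k)) * d^(L-1).
Tabulate the states by total A-exponent and number of loops L (A-exp: L × count):
  A^6: L=5 ×1
  A^4: L=4 ×6
  A^2: L=3 ×15
  A^0: L=2 ×18, L=4 ×2
  A^-2: L=1 ×9, L=3 ×6
  A^-4: L=2 ×6
  A^-6: L=3 ×1
Each group contributes A^e * Σ count * d^(L-1):
Powers of d = -A^2 - A^-2: d^2 = A^4 + 2 + A^-4; d^3 = -A^6 - 3*A^2 - 3*A^-2 - A^-6; d^4 = A^8 + 4*A^4 + 6 + 4*A^-4 + A^-8.
  A^6 * (d^4) = A^14 + 4*A^10 + 6*A^6 + 4*A^2 + A^-2
  A^4 * (6*d^3) = -6*A^10 - 18*A^6 - 18*A^2 - 6*A^-2
  A^2 * (15*d^2) = 15*A^6 + 30*A^2 + 15*A^-2
  A^0 * (18*d + 2*d^3) = -2*A^6 - 24*A^2 - 24*A^-2 - 2*A^-6
  A^-2 * (9 + 6*d^2) = 6*A^2 + 21*A^-2 + 6*A^-6
  A^-4 * (6*d) = -6*A^-2 - 6*A^-6
  A^-6 * (d^2) = A^-2 + 2*A^-6 + A^-10
Summing the groups: <K> = A^14 - 2*A^10 + A^6 - 2*A^2 + 2*A^-2 + A^-10

Answer: A^14 - 2*A^10 + A^6 - 2*A^2 + 2*A^-2 + A^-10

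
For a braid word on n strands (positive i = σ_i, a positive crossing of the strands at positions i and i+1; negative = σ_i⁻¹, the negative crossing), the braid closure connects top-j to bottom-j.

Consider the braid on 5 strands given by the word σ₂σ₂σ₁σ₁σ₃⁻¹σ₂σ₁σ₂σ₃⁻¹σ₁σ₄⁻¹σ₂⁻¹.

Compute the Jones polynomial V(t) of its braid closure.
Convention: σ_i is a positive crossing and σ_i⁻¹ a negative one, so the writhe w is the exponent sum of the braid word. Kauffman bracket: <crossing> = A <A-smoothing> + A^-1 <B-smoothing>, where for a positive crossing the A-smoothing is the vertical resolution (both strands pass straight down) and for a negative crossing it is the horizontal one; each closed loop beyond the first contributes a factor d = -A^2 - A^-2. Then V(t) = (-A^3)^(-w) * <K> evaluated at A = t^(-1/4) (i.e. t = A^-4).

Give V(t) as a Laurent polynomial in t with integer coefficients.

The presented braid s2 s2 s1 s1 s3^-1 s2 s1 s2 s3^-1 s1 s4^-1 s2^-1 on 5 strands reduces by inverse Markov moves (closure unchanged at each step):
  Deconjugate: the word is γ·β·γ⁻¹ with γ = s2 (prefix) and γ⁻¹ = s2^-1 (suffix); strip both.
  Destabilize: the word has the form β·s4^-1 where s4^-1 occurs only as the final letter (β ∈ B_4); drop it and the last strand → 4 strands.
Reduced to β = s2 s1 s1 s3^-1 s2 s1 s2 s3^-1 s1 on 4 strands, 9 crossings.
Compute on β:
Braid: s2 s1 s1 s3^-1 s2 s1 s2 s3^-1 s1 on 4 strands, 9 crossings.
Writhe w = (#positive) - (#negative) = 7 - 2 = 5.
Computing the Kauffman bracket via state sum. There are 2^9 = 512 states.
Each crossing splits two ways (0=vertical, 1=horizontal). The state's weight is A^(#A-smoothings - #B-smoothings) * d^(loops - 1).
Tabulate the states by total A-exponent and number of loops L (A-exp: L × count):
  A^9: L=4 ×1
  A^7: L=3 ×9
  A^5: L=2 ×28, L=4 ×8
  A^3: L=1 ×32, L=3 ×48, L=5 ×4
  A^1: L=2 ×91, L=4 ×34, L=6 ×1
  A^-1: L=1 ×23, L=3 ×92, L=5 ×11
  A^-3: L=2 ×43, L=4 ×40, L=6 ×1
  A^-5: L=1 ×4, L=3 ×26, L=5 ×6
  A^-7: L=2 ×4, L=4 ×5
  A^-9: L=3 ×1
Each group contributes A^e * Σ count * d^(L-1):
Powers of d = -A^2 - A^-2: d^2 = A^4 + 2 + A^-4; d^3 = -A^6 - 3*A^2 - 3*A^-2 - A^-6; d^4 = A^8 + 4*A^4 + 6 + 4*A^-4 + A^-8; d^5 = -A^10 - 5*A^6 - 10*A^2 - 10*A^-2 - 5*A^-6 - A^-10.
  A^9 * (d^3) = -A^15 - 3*A^11 - 3*A^7 - A^3
  A^7 * (9*d^2) = 9*A^11 + 18*A^7 + 9*A^3
  A^5 * (28*d + 8*d^3) = -8*A^11 - 52*A^7 - 52*A^3 - 8*A^-1
  A^3 * (32 + 48*d^2 + 4*d^4) = 4*A^11 + 64*A^7 + 152*A^3 + 64*A^-1 + 4*A^-5
  A^1 * (91*d + 34*d^3 + d^5) = -A^11 - 39*A^7 - 203*A^3 - 203*A^-1 - 39*A^-5 - A^-9
  A^-1 * (23 + 92*d^2 + 11*d^4) = 11*A^7 + 136*A^3 + 273*A^-1 + 136*A^-5 + 11*A^-9
  A^-3 * (43*d + 40*d^3 + d^5) = -A^7 - 45*A^3 - 173*A^-1 - 173*A^-5 - 45*A^-9 - A^-13
  A^-5 * (4 + 26*d^2 + 6*d^4) = 6*A^3 + 50*A^-1 + 92*A^-5 + 50*A^-9 + 6*A^-13
  A^-7 * (4*d + 5*d^3) = -5*A^-1 - 19*A^-5 - 19*A^-9 - 5*A^-13
  A^-9 * (d^2) = A^-5 + 2*A^-9 + A^-13
Summing the groups: <K> = -A^15 + A^11 - 2*A^7 + 2*A^3 - 2*A^-1 + 2*A^-5 - 2*A^-9 + A^-13
Normalise by the writhe: (-A^3)^(-w) = (-A^3)^(-5) = -A^-15, so f(A) = -A^-15 * <K> = 1 - A^-4 + 2*A^-8 - 2*A^-12 + 2*A^-16 - 2*A^-20 + 2*A^-24 - A^-28.
Substitute A = t^(-1/4), i.e. A^e → t^(-e/4): V(t) = -t^7 + 2*t^6 - 2*t^5 + 2*t^4 - 2*t^3 + 2*t^2 - t + 1

Answer: -t^7 + 2*t^6 - 2*t^5 + 2*t^4 - 2*t^3 + 2*t^2 - t + 1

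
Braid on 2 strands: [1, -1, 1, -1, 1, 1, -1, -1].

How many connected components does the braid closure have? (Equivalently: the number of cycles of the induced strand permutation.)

Track the strand permutation on 2 strands, starting from identity.
  step 1: s1 swaps positions 1,2 -> [2 1]
  step 2: s1^-1 swaps positions 1,2 -> [1 2]
  step 3: s1 swaps positions 1,2 -> [2 1]
  step 4: s1^-1 swaps positions 1,2 -> [1 2]
  step 5: s1 swaps positions 1,2 -> [2 1]
  step 6: s1 swaps positions 1,2 -> [1 2]
  step 7: s1^-1 swaps positions 1,2 -> [2 1]
  step 8: s1^-1 swaps positions 1,2 -> [1 2]
Final permutation (position -> original strand): [1 2]
Closure components = cycle count of this permutation = 2.

Answer: 2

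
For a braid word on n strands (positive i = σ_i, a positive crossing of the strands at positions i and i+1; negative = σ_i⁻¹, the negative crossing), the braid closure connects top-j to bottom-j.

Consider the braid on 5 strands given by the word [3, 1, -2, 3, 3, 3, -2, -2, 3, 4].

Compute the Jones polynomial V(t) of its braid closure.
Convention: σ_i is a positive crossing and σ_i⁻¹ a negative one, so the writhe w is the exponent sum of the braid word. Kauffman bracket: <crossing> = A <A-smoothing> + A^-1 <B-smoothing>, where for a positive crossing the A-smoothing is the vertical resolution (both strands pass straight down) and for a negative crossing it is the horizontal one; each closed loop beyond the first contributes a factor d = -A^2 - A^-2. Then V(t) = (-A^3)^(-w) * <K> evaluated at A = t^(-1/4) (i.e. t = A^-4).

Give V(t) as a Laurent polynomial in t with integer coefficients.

The presented braid s3 s1 s2^-1 s3 s3 s3 s2^-1 s2^-1 s3 s4 on 5 strands reduces by inverse Markov moves (closure unchanged at each step):
  Destabilize: the word has the form β·s4 where s4 occurs only as the final letter (β ∈ B_4); drop it and the last strand → 4 strands.
Reduced to β = s3 s1 s2^-1 s3 s3 s3 s2^-1 s2^-1 s3 on 4 strands, 9 crossings.
Compute on β:
Braid: s3 s1 s2^-1 s3 s3 s3 s2^-1 s2^-1 s3 on 4 strands, 9 crossings.
Writhe w = (#positive) - (#negative) = 6 - 3 = 3.
Computing the Kauffman bracket via state sum. There are 2^9 = 512 states.
Each crossing splits two ways (0=vertical, 1=horizontal). The state's weight is A^(#A-smoothings - #B-smoothings) * d^(loops - 1).
Tabulate the states by total A-exponent and number of loops L (A-exp: L × count):
  A^9: L=5 ×1
  A^7: L=4 ×9
  A^5: L=3 ×32, L=5 ×4
  A^3: L=2 ×51, L=4 ×32, L=6 ×1
  A^1: L=1 ×27, L=3 ×81, L=5 ×18
  A^-1: L=2 ×53, L=4 ×67, L=6 ×6
  A^-3: L=3 ×50, L=5 ×33, L=7 ×1
  A^-5: L=4 ×27, L=6 ×9
  A^-7: L=5 ×8, L=7 ×1
  A^-9: L=6 ×1
Each group contributes A^e * Σ count * d^(L-1):
Powers of d = -A^2 - A^-2: d^2 = A^4 + 2 + A^-4; d^3 = -A^6 - 3*A^2 - 3*A^-2 - A^-6; d^4 = A^8 + 4*A^4 + 6 + 4*A^-4 + A^-8; d^5 = -A^10 - 5*A^6 - 10*A^2 - 10*A^-2 - 5*A^-6 - A^-10; d^6 = A^12 + 6*A^8 + 15*A^4 + 20 + 15*A^-4 + 6*A^-8 + A^-12.
  A^9 * (d^4) = A^17 + 4*A^13 + 6*A^9 + 4*A^5 + A
  A^7 * (9*d^3) = -9*A^13 - 27*A^9 - 27*A^5 - 9*A
  A^5 * (32*d^2 + 4*d^4) = 4*A^13 + 48*A^9 + 88*A^5 + 48*A + 4*A^-3
  A^3 * (51*d + 32*d^3 + d^5) = -A^13 - 37*A^9 - 157*A^5 - 157*A - 37*A^-3 - A^-7
  A^1 * (27 + 81*d^2 + 18*d^4) = 18*A^9 + 153*A^5 + 297*A + 153*A^-3 + 18*A^-7
  A^-1 * (53*d + 67*d^3 + 6*d^5) = -6*A^9 - 97*A^5 - 314*A - 314*A^-3 - 97*A^-7 - 6*A^-11
  A^-3 * (50*d^2 + 33*d^4 + d^6) = A^9 + 39*A^5 + 197*A + 318*A^-3 + 197*A^-7 + 39*A^-11 + A^-15
  A^-5 * (27*d^3 + 9*d^5) = -9*A^5 - 72*A - 171*A^-3 - 171*A^-7 - 72*A^-11 - 9*A^-15
  A^-7 * (8*d^4 + d^6) = A^5 + 14*A + 47*A^-3 + 68*A^-7 + 47*A^-11 + 14*A^-15 + A^-19
  A^-9 * (d^5) = -A - 5*A^-3 - 10*A^-7 - 10*A^-11 - 5*A^-15 - A^-19
Summing the groups: <K> = A^17 - 2*A^13 + 3*A^9 - 5*A^5 + 4*A - 5*A^-3 + 4*A^-7 - 2*A^-11 + A^-15
Normalise by the writhe: (-A^3)^(-w) = (-A^3)^(-3) = -A^-9, so f(A) = -A^-9 * <K> = -A^8 + 2*A^4 - 3 + 5*A^-4 - 4*A^-8 + 5*A^-12 - 4*A^-16 + 2*A^-20 - A^-24.
Substitute A = t^(-1/4), i.e. A^e → t^(-e/4): V(t) = -t^6 + 2*t^5 - 4*t^4 + 5*t^3 - 4*t^2 + 5*t - 3 + 2*t^-1 - t^-2

Answer: -t^6 + 2*t^5 - 4*t^4 + 5*t^3 - 4*t^2 + 5*t - 3 + 2*t^-1 - t^-2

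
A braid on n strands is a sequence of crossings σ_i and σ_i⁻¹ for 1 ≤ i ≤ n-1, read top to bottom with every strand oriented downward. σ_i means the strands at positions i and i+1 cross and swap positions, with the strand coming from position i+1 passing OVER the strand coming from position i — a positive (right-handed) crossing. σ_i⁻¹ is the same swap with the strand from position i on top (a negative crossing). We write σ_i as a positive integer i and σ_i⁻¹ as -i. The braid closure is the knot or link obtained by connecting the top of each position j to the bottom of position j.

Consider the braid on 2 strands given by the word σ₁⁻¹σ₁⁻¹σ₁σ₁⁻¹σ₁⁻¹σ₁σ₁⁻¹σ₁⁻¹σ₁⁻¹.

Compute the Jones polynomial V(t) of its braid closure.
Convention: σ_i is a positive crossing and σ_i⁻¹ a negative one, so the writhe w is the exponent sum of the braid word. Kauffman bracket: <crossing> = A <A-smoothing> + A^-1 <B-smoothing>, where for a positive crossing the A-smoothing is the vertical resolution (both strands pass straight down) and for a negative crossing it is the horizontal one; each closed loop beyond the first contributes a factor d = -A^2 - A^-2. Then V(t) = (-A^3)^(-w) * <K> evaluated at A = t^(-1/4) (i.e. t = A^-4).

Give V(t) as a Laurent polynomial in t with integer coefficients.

First cancel adjacent σ_i σ_i⁻¹ pairs (Reidemeister II — same braid, same closure): s1^-1 s1^-1 s1 s1^-1 s1^-1 s1 s1^-1 s1^-1 s1^-1 → s1^-1 s1^-1 s1^-1 s1^-1 s1^-1.
Braid: s1^-1 s1^-1 s1^-1 s1^-1 s1^-1 on 2 strands, 5 crossings.
Writhe w = (#positive) - (#negative) = 0 - 5 = -5.
Computing the Kauffman bracket via state sum. There are 2^5 = 32 states.
For each crossing: s=0 is the vertical smoothing, s=1 horizontal. Crossing k contributes A^(sign_k * (1 - 2*s_k)); loop factor d = -A^2 - A^-2.
  state 00000: A-exp=-5, loops=2, term = A^-5 * d^1
  state 00001: A-exp=-3, loops=1, term = A^-3 * d^0
  state 00010: A-exp=-3, loops=1, term = A^-3 * d^0
  state 00011: A-exp=-1, loops=2, term = A^-1 * d^1
  state 00100: A-exp=-3, loops=1, term = A^-3 * d^0
  state 00101: A-exp=-1, loops=2, term = A^-1 * d^1
  state 00110: A-exp=-1, loops=2, term = A^-1 * d^1
  state 00111: A-exp=+1, loops=3, term = A^1 * d^2
  state 01000: A-exp=-3, loops=1, term = A^-3 * d^0
  state 01001: A-exp=-1, loops=2, term = A^-1 * d^1
  state 01010: A-exp=-1, loops=2, term = A^-1 * d^1
  state 01011: A-exp=+1, loops=3, term = A^1 * d^2
  state 01100: A-exp=-1, loops=2, term = A^-1 * d^1
  state 01101: A-exp=+1, loops=3, term = A^1 * d^2
  state 01110: A-exp=+1, loops=3, term = A^1 * d^2
  state 01111: A-exp=+3, loops=4, term = A^3 * d^3
  state 10000: A-exp=-3, loops=1, term = A^-3 * d^0
  state 10001: A-exp=-1, loops=2, term = A^-1 * d^1
  state 10010: A-exp=-1, loops=2, term = A^-1 * d^1
  state 10011: A-exp=+1, loops=3, term = A^1 * d^2
  state 10100: A-exp=-1, loops=2, term = A^-1 * d^1
  state 10101: A-exp=+1, loops=3, term = A^1 * d^2
  state 10110: A-exp=+1, loops=3, term = A^1 * d^2
  state 10111: A-exp=+3, loops=4, term = A^3 * d^3
  state 11000: A-exp=-1, loops=2, term = A^-1 * d^1
  state 11001: A-exp=+1, loops=3, term = A^1 * d^2
  state 11010: A-exp=+1, loops=3, term = A^1 * d^2
  state 11011: A-exp=+3, loops=4, term = A^3 * d^3
  state 11100: A-exp=+1, loops=3, term = A^1 * d^2
  state 11101: A-exp=+3, loops=4, term = A^3 * d^3
  state 11110: A-exp=+3, loops=4, term = A^3 * d^3
  state 11111: A-exp=+5, loops=5, term = A^5 * d^4
Collect the terms by A-exponent (count of states per loop number):
Powers of d = -A^2 - A^-2: d^2 = A^4 + 2 + A^-4; d^3 = -A^6 - 3*A^2 - 3*A^-2 - A^-6; d^4 = A^8 + 4*A^4 + 6 + 4*A^-4 + A^-8.
  A^5 * (d^4) = A^13 + 4*A^9 + 6*A^5 + 4*A + A^-3
  A^3 * (5*d^3) = -5*A^9 - 15*A^5 - 15*A - 5*A^-3
  A^1 * (10*d^2) = 10*A^5 + 20*A + 10*A^-3
  A^-1 * (10*d) = -10*A - 10*A^-3
  A^-3 * (5) = 5*A^-3
  A^-5 * (d) = -A^-3 - A^-7
Summing the groups: <K> = A^13 - A^9 + A^5 - A - A^-7
Normalise by the writhe: (-A^3)^(-w) = (-A^3)^(5) = -A^15, so f(A) = -A^15 * <K> = -A^28 + A^24 - A^20 + A^16 + A^8.
Substitute A = t^(-1/4), i.e. A^e → t^(-e/4): V(t) = t^-2 + t^-4 - t^-5 + t^-6 - t^-7

Answer: t^-2 + t^-4 - t^-5 + t^-6 - t^-7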